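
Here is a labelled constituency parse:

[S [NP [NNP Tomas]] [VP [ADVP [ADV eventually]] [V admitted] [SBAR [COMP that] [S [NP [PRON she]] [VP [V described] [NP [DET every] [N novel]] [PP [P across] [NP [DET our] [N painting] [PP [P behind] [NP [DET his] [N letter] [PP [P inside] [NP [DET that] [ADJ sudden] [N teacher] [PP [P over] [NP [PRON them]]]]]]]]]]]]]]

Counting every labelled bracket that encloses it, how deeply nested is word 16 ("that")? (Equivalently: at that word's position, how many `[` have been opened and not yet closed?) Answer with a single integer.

Counting open brackets not yet closed at "that": [S [VP [SBAR [S [VP [PP [NP [PP [NP [PP [NP [DET = 12.

12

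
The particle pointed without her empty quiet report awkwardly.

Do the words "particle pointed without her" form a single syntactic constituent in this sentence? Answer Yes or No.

No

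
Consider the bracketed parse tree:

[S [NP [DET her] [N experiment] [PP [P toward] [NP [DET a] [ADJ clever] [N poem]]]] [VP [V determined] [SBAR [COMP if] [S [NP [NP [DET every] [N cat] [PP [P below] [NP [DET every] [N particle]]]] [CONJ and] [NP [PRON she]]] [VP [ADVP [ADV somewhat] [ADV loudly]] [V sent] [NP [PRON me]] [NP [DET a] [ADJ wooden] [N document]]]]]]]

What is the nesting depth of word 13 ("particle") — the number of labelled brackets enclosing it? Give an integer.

The word sits inside N, which is inside NP, inside PP, inside NP, inside NP, inside S, inside SBAR, inside VP, inside S — 9 brackets in all.

9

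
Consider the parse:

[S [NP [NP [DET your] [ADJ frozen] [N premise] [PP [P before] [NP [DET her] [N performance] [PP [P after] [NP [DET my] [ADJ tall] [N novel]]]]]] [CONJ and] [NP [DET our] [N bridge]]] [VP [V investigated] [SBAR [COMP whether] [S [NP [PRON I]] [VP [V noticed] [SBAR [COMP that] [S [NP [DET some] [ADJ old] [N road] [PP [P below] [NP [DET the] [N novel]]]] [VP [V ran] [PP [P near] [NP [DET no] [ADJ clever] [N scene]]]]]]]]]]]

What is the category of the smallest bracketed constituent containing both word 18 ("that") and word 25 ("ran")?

The smallest bracket enclosing both words is [SBAR that some old road below the novel ran near no clever scene], so the label is SBAR.

SBAR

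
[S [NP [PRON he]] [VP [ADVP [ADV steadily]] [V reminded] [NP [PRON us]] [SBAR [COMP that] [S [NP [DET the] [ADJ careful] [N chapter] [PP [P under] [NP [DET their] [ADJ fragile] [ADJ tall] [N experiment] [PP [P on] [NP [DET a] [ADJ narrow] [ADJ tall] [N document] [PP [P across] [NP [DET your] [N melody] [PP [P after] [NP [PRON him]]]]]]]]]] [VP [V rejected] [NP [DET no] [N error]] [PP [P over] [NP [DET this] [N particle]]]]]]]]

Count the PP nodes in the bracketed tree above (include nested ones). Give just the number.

5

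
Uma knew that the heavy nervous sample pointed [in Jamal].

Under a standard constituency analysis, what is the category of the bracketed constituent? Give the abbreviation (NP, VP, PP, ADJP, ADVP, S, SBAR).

PP

"in" is the head of the bracketed span, so the span is a prepositional phrase: PP.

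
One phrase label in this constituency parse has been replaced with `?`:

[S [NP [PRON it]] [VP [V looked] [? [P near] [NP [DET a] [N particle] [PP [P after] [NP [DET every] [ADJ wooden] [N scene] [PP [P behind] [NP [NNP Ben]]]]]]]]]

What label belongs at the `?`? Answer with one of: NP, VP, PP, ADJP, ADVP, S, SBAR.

PP

Looking at what the `?` directly dominates — P 'near', NP — this is a prepositional phrase (PP).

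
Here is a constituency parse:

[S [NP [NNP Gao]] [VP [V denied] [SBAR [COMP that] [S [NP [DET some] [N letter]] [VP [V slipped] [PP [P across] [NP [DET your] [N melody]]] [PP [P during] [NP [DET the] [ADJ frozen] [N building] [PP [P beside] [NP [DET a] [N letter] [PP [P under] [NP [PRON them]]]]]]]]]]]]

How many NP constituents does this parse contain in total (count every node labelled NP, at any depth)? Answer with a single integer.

6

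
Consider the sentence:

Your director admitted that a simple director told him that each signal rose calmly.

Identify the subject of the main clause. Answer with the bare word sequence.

"your director" is the NP that combines with the VP headed by "admitted" to form the main clause — the subject.

your director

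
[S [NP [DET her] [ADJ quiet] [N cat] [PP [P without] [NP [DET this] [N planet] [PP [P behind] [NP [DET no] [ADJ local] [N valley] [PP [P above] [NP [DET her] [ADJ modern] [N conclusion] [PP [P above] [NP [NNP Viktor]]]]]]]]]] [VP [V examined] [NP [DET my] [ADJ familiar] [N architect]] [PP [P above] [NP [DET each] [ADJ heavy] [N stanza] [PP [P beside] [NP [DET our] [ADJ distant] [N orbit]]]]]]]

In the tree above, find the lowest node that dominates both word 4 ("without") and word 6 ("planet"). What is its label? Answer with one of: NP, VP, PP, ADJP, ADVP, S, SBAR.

PP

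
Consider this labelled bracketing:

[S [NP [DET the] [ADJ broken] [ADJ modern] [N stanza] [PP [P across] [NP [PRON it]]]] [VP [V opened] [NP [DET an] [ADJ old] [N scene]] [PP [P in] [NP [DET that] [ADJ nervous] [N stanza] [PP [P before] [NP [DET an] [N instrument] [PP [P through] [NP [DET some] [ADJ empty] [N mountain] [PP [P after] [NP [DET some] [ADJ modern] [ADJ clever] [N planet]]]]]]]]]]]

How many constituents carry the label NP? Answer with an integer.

Listing each NP by its span: [NP the broken modern stanza across it]; [NP it]; [NP an old scene]; [NP that nervous stanza before an instrument through some empty mountain after some modern clever planet]; [NP an instrument through some empty mountain after some modern clever planet]; [NP some empty mountain after some modern clever planet] … — that makes 7.

7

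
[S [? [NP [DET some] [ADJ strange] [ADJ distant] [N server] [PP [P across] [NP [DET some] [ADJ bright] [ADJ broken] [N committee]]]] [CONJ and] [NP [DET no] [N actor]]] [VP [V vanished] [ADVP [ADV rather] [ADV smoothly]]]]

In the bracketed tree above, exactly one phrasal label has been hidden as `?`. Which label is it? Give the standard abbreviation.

A constituent whose immediate children are NP, CONJ 'and', NP is a noun phrase: NP.

NP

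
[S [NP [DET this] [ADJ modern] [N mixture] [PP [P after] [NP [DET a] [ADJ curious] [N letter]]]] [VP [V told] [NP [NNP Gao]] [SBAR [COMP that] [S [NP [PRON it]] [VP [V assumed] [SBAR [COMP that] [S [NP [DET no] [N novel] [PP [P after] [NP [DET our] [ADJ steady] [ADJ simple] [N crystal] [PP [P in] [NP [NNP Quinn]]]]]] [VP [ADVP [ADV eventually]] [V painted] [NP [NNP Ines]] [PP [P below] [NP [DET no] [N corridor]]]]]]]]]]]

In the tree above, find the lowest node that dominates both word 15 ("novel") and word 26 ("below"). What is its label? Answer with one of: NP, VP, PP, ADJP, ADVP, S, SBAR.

Word 15 lies under S → VP → SBAR → S → VP → SBAR → S → NP → N; word 26 lies under S → VP → SBAR → S → VP → SBAR → S → VP → PP → P. The lowest shared node is the S.

S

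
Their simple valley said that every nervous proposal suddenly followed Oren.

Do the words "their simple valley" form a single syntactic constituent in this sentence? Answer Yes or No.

"their simple valley" is exactly the noun phrase [NP their simple valley], a complete constituent.

Yes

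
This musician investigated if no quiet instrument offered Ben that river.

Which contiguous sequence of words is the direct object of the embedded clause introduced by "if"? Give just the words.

that river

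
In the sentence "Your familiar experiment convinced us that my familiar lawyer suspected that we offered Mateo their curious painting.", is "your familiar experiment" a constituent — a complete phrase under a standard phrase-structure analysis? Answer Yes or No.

Yes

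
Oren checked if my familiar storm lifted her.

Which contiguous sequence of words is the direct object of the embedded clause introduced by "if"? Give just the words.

"lifted" heads the VP of the embedded clause introduced by "if", and "her" is its direct object.

her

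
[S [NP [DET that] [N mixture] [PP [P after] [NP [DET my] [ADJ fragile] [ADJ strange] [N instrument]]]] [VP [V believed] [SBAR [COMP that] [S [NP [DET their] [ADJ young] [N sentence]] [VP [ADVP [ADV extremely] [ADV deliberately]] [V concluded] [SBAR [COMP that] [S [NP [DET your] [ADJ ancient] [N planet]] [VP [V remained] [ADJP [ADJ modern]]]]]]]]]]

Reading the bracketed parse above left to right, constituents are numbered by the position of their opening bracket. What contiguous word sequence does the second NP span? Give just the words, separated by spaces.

In left-to-right order the NP constituents are "that mixture after my fragile strange instrument"; "my fragile strange instrument"; "their young sentence"; "your ancient planet". Number 2 is "my fragile strange instrument".

my fragile strange instrument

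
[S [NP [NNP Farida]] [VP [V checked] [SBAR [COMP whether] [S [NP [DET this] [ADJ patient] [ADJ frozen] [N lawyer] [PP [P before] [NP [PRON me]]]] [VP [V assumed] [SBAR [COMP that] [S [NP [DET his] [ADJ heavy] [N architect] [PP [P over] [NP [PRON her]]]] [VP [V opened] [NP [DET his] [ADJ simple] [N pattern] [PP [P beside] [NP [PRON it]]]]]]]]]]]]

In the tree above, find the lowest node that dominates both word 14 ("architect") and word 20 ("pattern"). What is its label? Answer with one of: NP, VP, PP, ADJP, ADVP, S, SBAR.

S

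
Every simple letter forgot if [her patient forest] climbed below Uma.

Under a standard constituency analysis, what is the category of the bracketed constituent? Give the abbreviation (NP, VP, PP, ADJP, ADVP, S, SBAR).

NP

"forest" is the head of the bracketed span, so the span is a noun phrase: NP.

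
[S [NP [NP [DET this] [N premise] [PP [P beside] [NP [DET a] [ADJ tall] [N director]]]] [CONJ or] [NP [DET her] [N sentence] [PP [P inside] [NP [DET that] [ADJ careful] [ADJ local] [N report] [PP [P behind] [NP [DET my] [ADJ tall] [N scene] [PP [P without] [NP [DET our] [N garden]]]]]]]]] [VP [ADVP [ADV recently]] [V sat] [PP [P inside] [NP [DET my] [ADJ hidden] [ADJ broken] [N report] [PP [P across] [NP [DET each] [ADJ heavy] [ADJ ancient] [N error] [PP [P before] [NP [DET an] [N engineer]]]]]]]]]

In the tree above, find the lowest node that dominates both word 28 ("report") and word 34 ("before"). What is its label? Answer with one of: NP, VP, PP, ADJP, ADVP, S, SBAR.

Both words fall inside [NP my hidden broken report across each heavy ancient error before an engineer] (words 25–36), and no smaller constituent contains them both. Label: NP.

NP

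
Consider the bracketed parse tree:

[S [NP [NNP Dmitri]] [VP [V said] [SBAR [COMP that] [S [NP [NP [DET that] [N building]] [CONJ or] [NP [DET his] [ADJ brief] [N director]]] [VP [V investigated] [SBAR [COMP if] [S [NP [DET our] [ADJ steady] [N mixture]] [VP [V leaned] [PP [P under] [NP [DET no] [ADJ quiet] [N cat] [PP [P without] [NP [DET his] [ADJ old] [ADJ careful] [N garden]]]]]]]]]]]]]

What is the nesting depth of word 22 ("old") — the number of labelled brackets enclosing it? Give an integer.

The word sits inside ADJ, which is inside NP, inside PP, inside NP, inside PP, inside VP, inside S, inside SBAR, inside VP, inside S, inside SBAR, inside VP, inside S — 13 brackets in all.

13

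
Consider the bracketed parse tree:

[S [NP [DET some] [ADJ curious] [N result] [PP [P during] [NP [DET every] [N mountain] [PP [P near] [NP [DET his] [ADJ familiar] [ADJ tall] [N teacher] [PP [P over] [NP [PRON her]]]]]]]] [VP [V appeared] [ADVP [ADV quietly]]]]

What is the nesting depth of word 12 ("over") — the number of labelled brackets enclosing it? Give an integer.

8

Counting open brackets not yet closed at "over": [S [NP [PP [NP [PP [NP [PP [P = 8.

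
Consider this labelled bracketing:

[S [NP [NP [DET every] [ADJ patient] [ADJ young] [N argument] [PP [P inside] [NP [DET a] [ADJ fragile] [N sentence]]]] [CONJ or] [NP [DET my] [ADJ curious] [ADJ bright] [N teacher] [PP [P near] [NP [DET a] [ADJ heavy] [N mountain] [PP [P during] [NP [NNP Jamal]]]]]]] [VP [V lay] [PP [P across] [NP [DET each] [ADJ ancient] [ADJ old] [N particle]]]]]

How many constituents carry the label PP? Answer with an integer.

The PP constituents are: [PP inside a fragile sentence]; [PP near a heavy mountain during Jamal]; [PP during Jamal]; [PP across each ancient old particle]. Total: 4.

4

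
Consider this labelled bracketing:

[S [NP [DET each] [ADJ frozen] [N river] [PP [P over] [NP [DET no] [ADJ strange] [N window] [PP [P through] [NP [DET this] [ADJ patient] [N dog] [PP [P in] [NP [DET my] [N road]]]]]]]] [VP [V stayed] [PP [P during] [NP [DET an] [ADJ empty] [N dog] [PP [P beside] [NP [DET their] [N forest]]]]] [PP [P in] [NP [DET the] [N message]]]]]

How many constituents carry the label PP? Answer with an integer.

The PP constituents are: [PP over no strange window through this patient dog in my road]; [PP through this patient dog in my road]; [PP in my road]; [PP during an empty dog beside their forest]; [PP beside their forest]; [PP in the message]. Total: 6.

6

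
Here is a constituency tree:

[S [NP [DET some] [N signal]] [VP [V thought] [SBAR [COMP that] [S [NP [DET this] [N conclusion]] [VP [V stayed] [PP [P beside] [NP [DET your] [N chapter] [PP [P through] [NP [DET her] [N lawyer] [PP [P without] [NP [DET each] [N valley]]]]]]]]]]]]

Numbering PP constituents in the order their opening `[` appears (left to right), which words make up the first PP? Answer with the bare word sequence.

The PP opening brackets appear, in order, over: "beside your chapter through her lawyer without each valley"; "through her lawyer without each valley"; "without each valley". The first one spans "beside your chapter through her lawyer without each valley".

beside your chapter through her lawyer without each valley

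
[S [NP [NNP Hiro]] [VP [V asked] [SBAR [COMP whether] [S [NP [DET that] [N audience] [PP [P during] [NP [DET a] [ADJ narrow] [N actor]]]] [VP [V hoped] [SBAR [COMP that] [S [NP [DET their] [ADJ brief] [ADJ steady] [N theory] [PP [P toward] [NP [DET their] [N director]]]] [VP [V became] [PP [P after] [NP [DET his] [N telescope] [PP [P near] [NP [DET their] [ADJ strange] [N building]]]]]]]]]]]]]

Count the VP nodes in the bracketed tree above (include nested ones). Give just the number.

The VP constituents are: [VP asked whether that audience during a narrow actor hoped that their brief steady theory toward their director became after his telescope near their strange building]; [VP hoped that their brief steady theory toward their director became after his telescope near their strange building]; [VP became after his telescope near their strange building]. Total: 3.

3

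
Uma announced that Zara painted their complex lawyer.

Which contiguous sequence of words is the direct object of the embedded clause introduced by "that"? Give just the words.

their complex lawyer

"painted" heads the VP of the embedded clause introduced by "that", and "their complex lawyer" is its direct object.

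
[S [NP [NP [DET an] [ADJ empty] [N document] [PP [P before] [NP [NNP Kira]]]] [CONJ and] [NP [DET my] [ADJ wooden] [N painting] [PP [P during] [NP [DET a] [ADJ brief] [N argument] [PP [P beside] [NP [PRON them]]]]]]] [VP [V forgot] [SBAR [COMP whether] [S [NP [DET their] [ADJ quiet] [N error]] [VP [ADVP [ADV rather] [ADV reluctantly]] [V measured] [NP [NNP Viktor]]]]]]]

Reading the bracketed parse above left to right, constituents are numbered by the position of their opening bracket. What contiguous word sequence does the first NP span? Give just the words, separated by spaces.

an empty document before Kira and my wooden painting during a brief argument beside them

In left-to-right order the NP constituents are "an empty document before Kira and my wooden painting during a brief argument beside them"; "an empty document before Kira"; "Kira"; "my wooden painting during a brief argument beside them"; "a brief argument beside them"; "them"; "their quiet error"; "Viktor". Number 1 is "an empty document before Kira and my wooden painting during a brief argument beside them".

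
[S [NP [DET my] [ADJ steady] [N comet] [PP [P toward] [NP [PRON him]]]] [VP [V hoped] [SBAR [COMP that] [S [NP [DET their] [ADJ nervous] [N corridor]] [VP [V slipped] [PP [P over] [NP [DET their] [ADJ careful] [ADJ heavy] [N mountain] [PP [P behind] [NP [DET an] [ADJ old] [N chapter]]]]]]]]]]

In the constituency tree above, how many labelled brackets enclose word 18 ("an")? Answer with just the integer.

10

Path from the root down to the word: S → VP → SBAR → S → VP → PP → NP → PP → NP → DET. That is 10 enclosing brackets.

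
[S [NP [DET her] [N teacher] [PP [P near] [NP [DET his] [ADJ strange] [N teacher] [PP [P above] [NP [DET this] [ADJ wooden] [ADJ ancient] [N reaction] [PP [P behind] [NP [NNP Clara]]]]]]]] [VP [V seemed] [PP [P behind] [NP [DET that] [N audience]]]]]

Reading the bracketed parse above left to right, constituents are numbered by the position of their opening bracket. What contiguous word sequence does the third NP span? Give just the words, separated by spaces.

this wooden ancient reaction behind Clara

The NP opening brackets appear, in order, over: "her teacher near his strange teacher above this wooden ancient reaction behind Clara"; "his strange teacher above this wooden ancient reaction behind Clara"; "this wooden ancient reaction behind Clara"; "Clara"; "that audience". The third one spans "this wooden ancient reaction behind Clara".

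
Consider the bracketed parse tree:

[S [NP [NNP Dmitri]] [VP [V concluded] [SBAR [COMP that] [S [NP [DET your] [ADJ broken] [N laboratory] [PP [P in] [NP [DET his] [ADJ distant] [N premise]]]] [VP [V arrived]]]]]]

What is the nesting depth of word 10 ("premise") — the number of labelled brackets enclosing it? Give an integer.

8

Path from the root down to the word: S → VP → SBAR → S → NP → PP → NP → N. That is 8 enclosing brackets.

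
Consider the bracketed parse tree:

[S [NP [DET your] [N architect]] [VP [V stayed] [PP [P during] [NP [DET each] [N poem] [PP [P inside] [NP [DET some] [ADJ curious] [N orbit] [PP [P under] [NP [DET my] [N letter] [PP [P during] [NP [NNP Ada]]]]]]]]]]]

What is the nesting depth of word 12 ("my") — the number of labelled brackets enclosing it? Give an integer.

Path from the root down to the word: S → VP → PP → NP → PP → NP → PP → NP → DET. That is 9 enclosing brackets.

9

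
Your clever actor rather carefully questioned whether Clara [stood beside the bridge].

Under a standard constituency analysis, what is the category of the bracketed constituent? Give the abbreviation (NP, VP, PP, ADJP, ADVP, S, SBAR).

VP

The bracketed span "stood beside the bridge" is headed by "stood", making it a verb phrase (VP).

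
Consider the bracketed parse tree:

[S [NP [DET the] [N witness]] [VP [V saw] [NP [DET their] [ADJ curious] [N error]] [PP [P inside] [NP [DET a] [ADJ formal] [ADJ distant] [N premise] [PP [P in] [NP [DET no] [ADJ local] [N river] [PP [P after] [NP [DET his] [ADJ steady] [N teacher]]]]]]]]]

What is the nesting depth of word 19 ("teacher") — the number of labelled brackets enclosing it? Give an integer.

9

Counting open brackets not yet closed at "teacher": [S [VP [PP [NP [PP [NP [PP [NP [N = 9.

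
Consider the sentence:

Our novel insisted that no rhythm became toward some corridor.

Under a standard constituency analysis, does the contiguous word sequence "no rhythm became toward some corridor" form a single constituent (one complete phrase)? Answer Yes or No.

Yes

"no rhythm became toward some corridor" is exactly the clause [S no rhythm became toward some corridor], a complete constituent.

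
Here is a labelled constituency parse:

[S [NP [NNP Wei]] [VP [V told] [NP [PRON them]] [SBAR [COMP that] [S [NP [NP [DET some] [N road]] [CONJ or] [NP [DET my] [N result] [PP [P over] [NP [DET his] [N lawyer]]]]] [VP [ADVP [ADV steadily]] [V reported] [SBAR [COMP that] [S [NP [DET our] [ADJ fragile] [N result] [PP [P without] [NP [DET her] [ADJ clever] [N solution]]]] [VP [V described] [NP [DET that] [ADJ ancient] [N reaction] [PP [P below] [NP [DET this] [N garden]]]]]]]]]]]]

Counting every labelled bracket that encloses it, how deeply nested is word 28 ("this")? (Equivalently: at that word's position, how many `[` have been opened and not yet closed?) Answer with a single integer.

12

The word sits inside DET, which is inside NP, inside PP, inside NP, inside VP, inside S, inside SBAR, inside VP, inside S, inside SBAR, inside VP, inside S — 12 brackets in all.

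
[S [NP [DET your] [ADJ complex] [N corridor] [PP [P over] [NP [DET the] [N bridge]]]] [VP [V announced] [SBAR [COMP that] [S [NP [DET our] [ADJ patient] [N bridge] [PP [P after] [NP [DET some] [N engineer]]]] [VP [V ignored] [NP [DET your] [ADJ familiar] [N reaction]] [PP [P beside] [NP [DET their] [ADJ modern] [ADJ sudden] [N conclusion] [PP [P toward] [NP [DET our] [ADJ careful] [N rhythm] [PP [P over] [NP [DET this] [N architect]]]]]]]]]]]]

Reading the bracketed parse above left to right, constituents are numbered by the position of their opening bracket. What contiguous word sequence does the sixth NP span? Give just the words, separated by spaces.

their modern sudden conclusion toward our careful rhythm over this architect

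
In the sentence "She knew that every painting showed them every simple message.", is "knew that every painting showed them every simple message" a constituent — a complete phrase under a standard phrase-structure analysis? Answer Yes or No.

Yes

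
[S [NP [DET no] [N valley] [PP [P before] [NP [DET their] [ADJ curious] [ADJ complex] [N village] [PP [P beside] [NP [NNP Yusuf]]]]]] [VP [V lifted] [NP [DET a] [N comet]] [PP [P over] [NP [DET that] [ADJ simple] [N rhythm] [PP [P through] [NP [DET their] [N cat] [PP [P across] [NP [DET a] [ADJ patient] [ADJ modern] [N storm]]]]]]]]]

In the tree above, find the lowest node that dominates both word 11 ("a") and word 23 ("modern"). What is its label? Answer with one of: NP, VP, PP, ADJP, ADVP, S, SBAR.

The smallest bracket enclosing both words is [VP lifted a comet over that simple rhythm through their cat across a patient modern storm], so the label is VP.

VP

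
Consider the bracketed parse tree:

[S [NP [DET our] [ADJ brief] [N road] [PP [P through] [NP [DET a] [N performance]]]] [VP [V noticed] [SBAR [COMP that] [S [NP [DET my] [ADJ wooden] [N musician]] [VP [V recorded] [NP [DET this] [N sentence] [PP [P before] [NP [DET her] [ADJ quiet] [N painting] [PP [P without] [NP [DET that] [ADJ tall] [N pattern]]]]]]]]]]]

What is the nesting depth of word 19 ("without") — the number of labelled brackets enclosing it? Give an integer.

10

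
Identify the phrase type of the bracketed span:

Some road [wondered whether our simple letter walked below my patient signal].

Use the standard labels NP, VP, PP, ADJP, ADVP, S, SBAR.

The bracketed span "wondered whether our simple letter walked below my patient signal" is headed by "wondered", making it a verb phrase (VP).

VP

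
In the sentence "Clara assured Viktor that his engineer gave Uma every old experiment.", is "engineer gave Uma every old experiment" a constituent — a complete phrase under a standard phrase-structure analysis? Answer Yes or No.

The sequence begins inside the noun phrase "his engineer" and ends inside the verb phrase "gave Uma every old experiment"; it crosses a phrase boundary, so no single node in the tree spans exactly those words.

No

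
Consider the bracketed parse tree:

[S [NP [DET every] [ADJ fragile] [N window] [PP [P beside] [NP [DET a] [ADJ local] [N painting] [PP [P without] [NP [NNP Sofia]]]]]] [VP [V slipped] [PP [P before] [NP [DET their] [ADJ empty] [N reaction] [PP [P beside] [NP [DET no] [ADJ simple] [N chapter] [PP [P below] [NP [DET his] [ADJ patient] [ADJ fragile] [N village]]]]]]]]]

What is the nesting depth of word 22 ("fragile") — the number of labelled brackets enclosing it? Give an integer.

9

Counting open brackets not yet closed at "fragile": [S [VP [PP [NP [PP [NP [PP [NP [ADJ = 9.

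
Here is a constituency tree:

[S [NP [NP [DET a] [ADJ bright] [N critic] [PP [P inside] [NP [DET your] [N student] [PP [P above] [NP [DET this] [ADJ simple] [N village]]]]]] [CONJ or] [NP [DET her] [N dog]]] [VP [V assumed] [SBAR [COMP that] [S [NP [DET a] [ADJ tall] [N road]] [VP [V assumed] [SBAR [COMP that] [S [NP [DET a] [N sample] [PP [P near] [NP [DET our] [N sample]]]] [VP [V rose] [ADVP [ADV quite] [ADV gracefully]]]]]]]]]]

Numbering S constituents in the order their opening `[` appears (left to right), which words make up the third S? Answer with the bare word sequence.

The S opening brackets appear, in order, over: "a bright critic inside your student above this simple village or her dog assumed that a tall road assumed that a sample near our sample rose quite gracefully"; "a tall road assumed that a sample near our sample rose quite gracefully"; "a sample near our sample rose quite gracefully". The third one spans "a sample near our sample rose quite gracefully".

a sample near our sample rose quite gracefully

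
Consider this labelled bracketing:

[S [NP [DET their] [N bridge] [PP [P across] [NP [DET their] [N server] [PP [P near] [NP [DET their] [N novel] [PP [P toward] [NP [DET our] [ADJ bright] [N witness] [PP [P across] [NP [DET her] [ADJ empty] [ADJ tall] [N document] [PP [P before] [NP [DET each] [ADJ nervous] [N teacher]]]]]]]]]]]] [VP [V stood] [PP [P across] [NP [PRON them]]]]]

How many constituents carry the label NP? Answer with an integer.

Listing each NP by its span: [NP their bridge across their server near their novel toward our bright witness across her empty tall document before each nervous teacher]; [NP their server near their novel toward our bright witness across her empty tall document before each nervous teacher]; [NP their novel toward our bright witness across her empty tall document before each nervous teacher]; [NP our bright witness across her empty tall document before each nervous teacher]; [NP her empty tall document before each nervous teacher]; [NP each nervous teacher] … — that makes 7.

7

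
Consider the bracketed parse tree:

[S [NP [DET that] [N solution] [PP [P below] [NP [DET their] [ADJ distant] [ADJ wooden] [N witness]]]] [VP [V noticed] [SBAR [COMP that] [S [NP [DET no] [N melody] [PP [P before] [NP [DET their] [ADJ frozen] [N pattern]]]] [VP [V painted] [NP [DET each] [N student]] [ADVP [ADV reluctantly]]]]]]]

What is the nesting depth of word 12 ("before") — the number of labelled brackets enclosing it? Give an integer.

7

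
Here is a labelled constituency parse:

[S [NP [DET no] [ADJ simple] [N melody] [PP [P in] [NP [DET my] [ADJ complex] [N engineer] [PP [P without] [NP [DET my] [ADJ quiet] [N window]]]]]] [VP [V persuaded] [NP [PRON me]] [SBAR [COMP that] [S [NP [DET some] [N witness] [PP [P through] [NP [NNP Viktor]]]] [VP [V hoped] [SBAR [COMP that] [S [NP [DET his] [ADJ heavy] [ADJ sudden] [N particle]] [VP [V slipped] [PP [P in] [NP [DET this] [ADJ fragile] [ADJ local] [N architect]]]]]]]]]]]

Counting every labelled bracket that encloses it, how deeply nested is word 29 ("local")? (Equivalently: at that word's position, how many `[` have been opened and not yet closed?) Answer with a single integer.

The word sits inside ADJ, which is inside NP, inside PP, inside VP, inside S, inside SBAR, inside VP, inside S, inside SBAR, inside VP, inside S — 11 brackets in all.

11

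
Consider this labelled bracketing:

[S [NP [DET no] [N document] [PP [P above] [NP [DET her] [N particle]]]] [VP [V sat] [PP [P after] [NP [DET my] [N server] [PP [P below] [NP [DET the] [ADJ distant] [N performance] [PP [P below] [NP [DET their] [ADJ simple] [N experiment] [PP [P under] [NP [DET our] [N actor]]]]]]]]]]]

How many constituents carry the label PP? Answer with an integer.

5

Scanning left to right, an opening `[PP` appears at word positions 3, 7, 10, 14, 18 — 5 in total.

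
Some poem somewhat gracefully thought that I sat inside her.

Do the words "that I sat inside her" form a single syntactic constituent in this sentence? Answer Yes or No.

These words form the whole subordinate clause headed by "that", so yes — one constituent.

Yes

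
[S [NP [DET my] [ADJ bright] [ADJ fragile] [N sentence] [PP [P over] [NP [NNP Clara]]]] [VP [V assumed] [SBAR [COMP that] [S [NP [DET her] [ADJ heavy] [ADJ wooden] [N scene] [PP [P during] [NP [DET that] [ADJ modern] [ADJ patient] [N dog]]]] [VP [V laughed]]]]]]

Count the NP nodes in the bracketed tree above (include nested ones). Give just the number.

The NP constituents are: [NP my bright fragile sentence over Clara]; [NP Clara]; [NP her heavy wooden scene during that modern patient dog]; [NP that modern patient dog]. Total: 4.

4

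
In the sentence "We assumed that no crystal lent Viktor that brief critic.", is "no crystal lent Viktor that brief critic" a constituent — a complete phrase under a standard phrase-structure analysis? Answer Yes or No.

"no crystal lent Viktor that brief critic" is exactly the clause [S no crystal lent Viktor that brief critic], a complete constituent.

Yes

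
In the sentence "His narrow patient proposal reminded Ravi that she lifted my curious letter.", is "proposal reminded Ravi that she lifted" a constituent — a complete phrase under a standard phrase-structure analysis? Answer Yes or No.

No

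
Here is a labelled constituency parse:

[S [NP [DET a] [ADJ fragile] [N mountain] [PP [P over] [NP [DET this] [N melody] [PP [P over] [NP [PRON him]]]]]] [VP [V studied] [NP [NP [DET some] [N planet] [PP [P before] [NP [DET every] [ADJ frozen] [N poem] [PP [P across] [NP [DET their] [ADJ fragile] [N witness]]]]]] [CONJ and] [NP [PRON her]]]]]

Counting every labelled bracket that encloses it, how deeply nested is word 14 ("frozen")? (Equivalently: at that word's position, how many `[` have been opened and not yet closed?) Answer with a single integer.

7

The word sits inside ADJ, which is inside NP, inside PP, inside NP, inside NP, inside VP, inside S — 7 brackets in all.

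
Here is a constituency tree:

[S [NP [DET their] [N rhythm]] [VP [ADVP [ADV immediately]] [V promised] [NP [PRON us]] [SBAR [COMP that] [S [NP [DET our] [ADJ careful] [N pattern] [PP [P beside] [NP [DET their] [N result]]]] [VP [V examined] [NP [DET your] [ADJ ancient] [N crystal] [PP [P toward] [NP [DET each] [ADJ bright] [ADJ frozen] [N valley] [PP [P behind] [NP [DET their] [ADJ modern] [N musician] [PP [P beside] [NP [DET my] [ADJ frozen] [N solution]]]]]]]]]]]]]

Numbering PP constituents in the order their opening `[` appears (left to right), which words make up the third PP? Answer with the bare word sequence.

In left-to-right order the PP constituents are "beside their result"; "toward each bright frozen valley behind their modern musician beside my frozen solution"; "behind their modern musician beside my frozen solution"; "beside my frozen solution". Number 3 is "behind their modern musician beside my frozen solution".

behind their modern musician beside my frozen solution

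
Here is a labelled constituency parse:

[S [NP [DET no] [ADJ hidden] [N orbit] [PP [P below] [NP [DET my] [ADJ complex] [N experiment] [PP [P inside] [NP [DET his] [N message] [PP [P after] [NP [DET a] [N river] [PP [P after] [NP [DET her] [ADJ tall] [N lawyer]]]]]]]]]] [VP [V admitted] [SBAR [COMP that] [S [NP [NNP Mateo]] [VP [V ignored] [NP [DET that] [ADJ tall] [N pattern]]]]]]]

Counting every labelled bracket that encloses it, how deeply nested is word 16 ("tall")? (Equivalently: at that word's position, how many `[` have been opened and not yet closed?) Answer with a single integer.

Path from the root down to the word: S → NP → PP → NP → PP → NP → PP → NP → PP → NP → ADJ. That is 11 enclosing brackets.

11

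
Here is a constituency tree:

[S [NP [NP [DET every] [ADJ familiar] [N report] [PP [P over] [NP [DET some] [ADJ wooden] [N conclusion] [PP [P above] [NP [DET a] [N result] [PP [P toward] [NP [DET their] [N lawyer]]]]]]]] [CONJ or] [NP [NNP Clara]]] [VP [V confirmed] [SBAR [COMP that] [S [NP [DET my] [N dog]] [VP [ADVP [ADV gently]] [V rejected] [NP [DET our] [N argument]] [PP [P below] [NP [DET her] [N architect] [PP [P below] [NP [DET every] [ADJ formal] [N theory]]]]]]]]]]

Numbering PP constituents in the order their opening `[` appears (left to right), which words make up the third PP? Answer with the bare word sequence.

In left-to-right order the PP constituents are "over some wooden conclusion above a result toward their lawyer"; "above a result toward their lawyer"; "toward their lawyer"; "below her architect below every formal theory"; "below every formal theory". Number 3 is "toward their lawyer".

toward their lawyer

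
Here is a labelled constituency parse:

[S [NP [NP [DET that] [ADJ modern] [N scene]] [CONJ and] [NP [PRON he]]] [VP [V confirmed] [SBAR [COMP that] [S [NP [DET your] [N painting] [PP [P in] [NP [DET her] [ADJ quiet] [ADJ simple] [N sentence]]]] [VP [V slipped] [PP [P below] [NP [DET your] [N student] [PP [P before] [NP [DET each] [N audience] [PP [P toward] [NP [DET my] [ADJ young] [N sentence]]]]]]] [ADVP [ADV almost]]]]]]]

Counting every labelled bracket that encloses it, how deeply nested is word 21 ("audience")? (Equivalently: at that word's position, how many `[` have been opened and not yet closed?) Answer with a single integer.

10

Path from the root down to the word: S → VP → SBAR → S → VP → PP → NP → PP → NP → N. That is 10 enclosing brackets.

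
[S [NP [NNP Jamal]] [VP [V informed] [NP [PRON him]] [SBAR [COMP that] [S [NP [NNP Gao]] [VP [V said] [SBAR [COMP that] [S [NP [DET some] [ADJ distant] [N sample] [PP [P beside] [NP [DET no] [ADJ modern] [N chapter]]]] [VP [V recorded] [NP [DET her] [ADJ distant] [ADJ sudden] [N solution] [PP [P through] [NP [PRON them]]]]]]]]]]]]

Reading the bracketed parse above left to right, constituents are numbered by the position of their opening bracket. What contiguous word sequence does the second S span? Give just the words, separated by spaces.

In left-to-right order the S constituents are "Jamal informed him that Gao said that some distant sample beside no modern chapter recorded her distant sudden solution through them"; "Gao said that some distant sample beside no modern chapter recorded her distant sudden solution through them"; "some distant sample beside no modern chapter recorded her distant sudden solution through them". Number 2 is "Gao said that some distant sample beside no modern chapter recorded her distant sudden solution through them".

Gao said that some distant sample beside no modern chapter recorded her distant sudden solution through them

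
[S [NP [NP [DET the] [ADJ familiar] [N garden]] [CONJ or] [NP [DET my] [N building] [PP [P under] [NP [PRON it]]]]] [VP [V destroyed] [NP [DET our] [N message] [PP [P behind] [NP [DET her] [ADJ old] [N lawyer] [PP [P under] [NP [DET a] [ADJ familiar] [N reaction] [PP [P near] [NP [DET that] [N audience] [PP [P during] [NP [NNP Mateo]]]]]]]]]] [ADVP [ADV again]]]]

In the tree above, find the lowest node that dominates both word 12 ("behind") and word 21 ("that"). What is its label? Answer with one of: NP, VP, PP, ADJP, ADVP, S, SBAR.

Both words fall inside [PP behind her old lawyer under a familiar reaction near that audience during Mateo] (words 12–24), and no smaller constituent contains them both. Label: PP.

PP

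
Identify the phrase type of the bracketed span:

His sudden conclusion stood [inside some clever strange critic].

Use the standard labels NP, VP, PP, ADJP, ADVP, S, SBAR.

PP

The span is built around the preposition "inside" — a prepositional phrase (PP).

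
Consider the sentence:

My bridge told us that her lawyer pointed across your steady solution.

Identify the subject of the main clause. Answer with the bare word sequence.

my bridge

"my bridge" is the NP that combines with the VP headed by "told" to form the main clause — the subject.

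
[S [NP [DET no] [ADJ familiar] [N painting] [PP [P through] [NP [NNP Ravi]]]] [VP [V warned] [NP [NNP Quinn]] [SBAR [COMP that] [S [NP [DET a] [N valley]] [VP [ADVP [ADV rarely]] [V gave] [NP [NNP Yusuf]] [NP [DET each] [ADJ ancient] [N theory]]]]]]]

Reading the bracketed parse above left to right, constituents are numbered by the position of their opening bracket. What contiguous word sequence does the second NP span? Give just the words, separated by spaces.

Ravi

In left-to-right order the NP constituents are "no familiar painting through Ravi"; "Ravi"; "Quinn"; "a valley"; "Yusuf"; "each ancient theory". Number 2 is "Ravi".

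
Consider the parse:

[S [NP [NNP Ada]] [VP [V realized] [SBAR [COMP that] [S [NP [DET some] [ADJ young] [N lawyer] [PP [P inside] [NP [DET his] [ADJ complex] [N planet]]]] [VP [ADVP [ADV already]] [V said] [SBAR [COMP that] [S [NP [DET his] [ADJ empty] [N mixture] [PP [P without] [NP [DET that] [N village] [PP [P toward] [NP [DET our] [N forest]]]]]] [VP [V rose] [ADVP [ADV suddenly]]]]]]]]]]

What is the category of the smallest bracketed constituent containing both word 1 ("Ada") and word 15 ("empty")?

S

Both words fall inside [S Ada realized that some young lawyer inside his complex planet already said that his empty mixture without that village toward our forest rose suddenly] (words 1–24), and no smaller constituent contains them both. Label: S.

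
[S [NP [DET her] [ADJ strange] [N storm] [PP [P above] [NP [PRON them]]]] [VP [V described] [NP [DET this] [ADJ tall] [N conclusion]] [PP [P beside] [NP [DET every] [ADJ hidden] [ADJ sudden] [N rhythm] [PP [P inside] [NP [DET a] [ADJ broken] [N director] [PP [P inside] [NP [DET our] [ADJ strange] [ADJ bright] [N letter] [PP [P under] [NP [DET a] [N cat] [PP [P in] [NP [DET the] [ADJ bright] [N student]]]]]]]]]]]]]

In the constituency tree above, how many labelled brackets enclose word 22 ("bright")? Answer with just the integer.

Counting open brackets not yet closed at "bright": [S [VP [PP [NP [PP [NP [PP [NP [ADJ = 9.

9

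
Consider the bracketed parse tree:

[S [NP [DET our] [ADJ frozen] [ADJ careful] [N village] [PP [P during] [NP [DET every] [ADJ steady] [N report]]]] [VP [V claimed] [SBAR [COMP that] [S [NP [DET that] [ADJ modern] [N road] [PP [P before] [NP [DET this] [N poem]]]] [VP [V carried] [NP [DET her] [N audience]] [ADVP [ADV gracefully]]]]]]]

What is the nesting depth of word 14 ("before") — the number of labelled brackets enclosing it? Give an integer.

7

Path from the root down to the word: S → VP → SBAR → S → NP → PP → P. That is 7 enclosing brackets.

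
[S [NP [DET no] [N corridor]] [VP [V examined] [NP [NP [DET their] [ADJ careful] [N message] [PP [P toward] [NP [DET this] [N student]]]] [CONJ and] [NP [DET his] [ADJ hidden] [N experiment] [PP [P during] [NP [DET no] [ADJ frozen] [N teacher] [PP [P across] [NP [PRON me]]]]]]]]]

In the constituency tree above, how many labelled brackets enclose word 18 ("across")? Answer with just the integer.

8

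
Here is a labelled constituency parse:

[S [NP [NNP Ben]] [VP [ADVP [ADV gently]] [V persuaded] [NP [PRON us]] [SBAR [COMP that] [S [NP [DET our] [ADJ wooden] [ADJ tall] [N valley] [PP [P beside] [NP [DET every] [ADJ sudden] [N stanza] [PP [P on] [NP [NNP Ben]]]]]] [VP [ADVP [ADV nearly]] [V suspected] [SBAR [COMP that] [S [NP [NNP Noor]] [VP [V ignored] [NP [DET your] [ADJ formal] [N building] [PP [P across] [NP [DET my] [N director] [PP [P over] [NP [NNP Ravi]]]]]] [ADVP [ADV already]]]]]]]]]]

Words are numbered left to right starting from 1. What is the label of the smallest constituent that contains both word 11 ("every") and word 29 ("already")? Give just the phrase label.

Word 11 lies under S → VP → SBAR → S → NP → PP → NP → DET; word 29 lies under S → VP → SBAR → S → VP → SBAR → S → VP → ADVP → ADV. The lowest shared node is the S.

S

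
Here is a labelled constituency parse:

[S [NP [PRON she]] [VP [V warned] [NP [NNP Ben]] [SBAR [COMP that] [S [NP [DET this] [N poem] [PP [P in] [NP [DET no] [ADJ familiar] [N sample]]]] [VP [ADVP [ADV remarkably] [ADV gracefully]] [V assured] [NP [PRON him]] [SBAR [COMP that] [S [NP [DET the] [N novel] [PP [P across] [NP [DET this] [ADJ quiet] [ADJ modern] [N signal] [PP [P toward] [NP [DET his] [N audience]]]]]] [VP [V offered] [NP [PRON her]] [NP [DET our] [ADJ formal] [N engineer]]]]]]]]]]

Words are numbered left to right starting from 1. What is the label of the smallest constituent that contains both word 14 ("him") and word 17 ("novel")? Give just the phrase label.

VP

Both words fall inside [VP remarkably gracefully assured him that the novel across this quiet modern signal toward his audience offered her our formal engineer] (words 11–30), and no smaller constituent contains them both. Label: VP.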